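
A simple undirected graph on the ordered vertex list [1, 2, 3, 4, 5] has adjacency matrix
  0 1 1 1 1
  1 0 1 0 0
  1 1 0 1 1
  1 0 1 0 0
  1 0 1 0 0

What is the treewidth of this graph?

A width-2 tree decomposition is:
Bags: B1 = {1, 2, 3}  B2 = {1, 3, 4}  B3 = {1, 3, 5}
Tree: B1–B2, B1–B3
Each bag holds 3 vertices, so the decomposition has width 2, which upper-bounds the treewidth. On the other hand G contains the 3-clique {1, 2, 3}. A clique must lie in a single bag of any decomposition, so no decomposition can have width below 2. Therefore the treewidth is 2.

2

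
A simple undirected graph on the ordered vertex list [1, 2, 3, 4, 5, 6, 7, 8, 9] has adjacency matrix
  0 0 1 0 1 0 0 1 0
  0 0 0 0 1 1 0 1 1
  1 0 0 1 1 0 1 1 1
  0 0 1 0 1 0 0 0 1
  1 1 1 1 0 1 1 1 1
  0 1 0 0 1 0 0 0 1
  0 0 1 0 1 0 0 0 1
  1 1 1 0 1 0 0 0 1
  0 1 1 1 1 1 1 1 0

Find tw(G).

A width-3 tree decomposition is:
Bags: B1 = {2, 5, 8, 9}  B2 = {3, 5, 8, 9}  B3 = {3, 4, 5, 9}  B4 = {1, 3, 5, 8}  B5 = {2, 5, 6, 9}  B6 = {3, 5, 7, 9}
Tree: B1–B2, B2–B3, B2–B4, B1–B5, B2–B6
Each bag holds 4 vertices, so the decomposition has width 3, which upper-bounds the treewidth. On the other hand G contains the 4-clique {1, 3, 5, 8}. A clique must lie in a single bag of any decomposition, so no decomposition can have width below 3. Combining the bounds, tw(G) = 3.

3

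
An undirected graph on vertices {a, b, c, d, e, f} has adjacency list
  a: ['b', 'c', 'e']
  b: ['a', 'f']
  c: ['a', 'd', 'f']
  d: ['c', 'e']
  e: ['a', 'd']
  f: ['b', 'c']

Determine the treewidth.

2

A width-2 tree decomposition is:
Bags: B1 = {b, c, f}  B2 = {a, b, c}  B3 = {a, c, d}  B4 = {a, d, e}
Tree: B1–B2, B2–B3, B3–B4
Every bag has size at most 3, so the width is 3 − 1 = 2 and tw(G) ≤ 2. The edges f–b–a–c–f form a cycle, so G is not a tree and its treewidth is at least 2. Therefore the treewidth is 2.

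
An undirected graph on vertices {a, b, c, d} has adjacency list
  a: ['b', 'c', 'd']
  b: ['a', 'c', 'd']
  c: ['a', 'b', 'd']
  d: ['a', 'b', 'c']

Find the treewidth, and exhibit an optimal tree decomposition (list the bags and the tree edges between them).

A single bag containing all 4 vertices is trivially a valid decomposition of width 3. Conversely, {a, b, c, d} is a clique of size 4, and the vertices of any clique must share a bag in every tree decomposition; so some bag has ≥ 4 vertices and tw(G) ≥ 3. Therefore the treewidth is 3.

Treewidth 3.
One such decomposition:
Bags: B1 = {a, b, c, d}
Tree: (single bag)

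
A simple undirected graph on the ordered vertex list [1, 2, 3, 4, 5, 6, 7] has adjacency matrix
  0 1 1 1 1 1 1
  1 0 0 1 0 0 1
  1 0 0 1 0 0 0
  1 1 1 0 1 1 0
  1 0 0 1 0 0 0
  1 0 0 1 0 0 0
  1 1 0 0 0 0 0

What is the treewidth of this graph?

2

A width-2 tree decomposition is:
Bags: B1 = {1, 2, 4}  B2 = {1, 4, 5}  B3 = {1, 4, 6}  B4 = {1, 2, 7}  B5 = {1, 3, 4}
Tree: B1–B2, B1–B3, B1–B4, B2–B5
Each bag holds 3 vertices, so the decomposition has width 2, which upper-bounds the treewidth. Conversely, {1, 2, 4} is a clique of size 3, and the vertices of any clique must share a bag in every tree decomposition; so some bag has ≥ 3 vertices and tw(G) ≥ 2. Combining the bounds, tw(G) = 2.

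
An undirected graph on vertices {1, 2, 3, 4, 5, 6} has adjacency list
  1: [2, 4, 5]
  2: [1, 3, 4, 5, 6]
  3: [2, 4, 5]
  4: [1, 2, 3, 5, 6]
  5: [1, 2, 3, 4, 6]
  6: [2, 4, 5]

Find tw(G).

A width-3 tree decomposition is:
Bags: B1 = {2, 4, 5, 6}  B2 = {1, 2, 4, 5}  B3 = {2, 3, 4, 5}
Tree: B1–B2, B2–B3
The largest bag has 4 vertices, giving width 3; this decomposition certifies tw(G) ≤ 3. Conversely, {1, 2, 4, 5} is a clique of size 4, and the vertices of any clique must share a bag in every tree decomposition; so some bag has ≥ 4 vertices and tw(G) ≥ 3. Combining the bounds, tw(G) = 3.

3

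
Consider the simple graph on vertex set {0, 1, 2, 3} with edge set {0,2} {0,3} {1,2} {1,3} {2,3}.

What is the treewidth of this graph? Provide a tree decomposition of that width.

Every bag has size at most 3, so the width is 3 − 1 = 2 and tw(G) ≤ 2. Conversely, {0, 2, 3} is a clique of size 3, and the vertices of any clique must share a bag in every tree decomposition; so some bag has ≥ 3 vertices and tw(G) ≥ 2. Hence tw(G) = 2 exactly.

Treewidth 2.
One such decomposition:
Bags: B1 = {1, 2, 3}  B2 = {0, 2, 3}
Tree: B1–B2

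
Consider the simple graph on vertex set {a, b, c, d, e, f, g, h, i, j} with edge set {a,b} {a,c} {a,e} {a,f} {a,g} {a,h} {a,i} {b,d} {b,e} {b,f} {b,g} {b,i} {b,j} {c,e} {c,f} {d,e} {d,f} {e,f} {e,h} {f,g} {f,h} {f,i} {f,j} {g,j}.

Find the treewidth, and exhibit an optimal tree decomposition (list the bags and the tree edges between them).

Each bag holds 4 vertices, so the decomposition has width 3, which upper-bounds the treewidth. For the lower bound, the 4 vertices {a, e, f, h} are pairwise adjacent, and any tree decomposition puts a clique entirely inside one bag — forcing width ≥ 3. Combining the bounds, tw(G) = 3.

Treewidth 3.
Bags: B1 = {a, b, f, g}  B2 = {a, b, e, f}  B3 = {a, e, f, h}  B4 = {b, d, e, f}  B5 = {a, b, f, i}  B6 = {a, c, e, f}  B7 = {b, f, g, j}
Tree: B1–B2, B2–B3, B2–B4, B1–B5, B3–B6, B1–B7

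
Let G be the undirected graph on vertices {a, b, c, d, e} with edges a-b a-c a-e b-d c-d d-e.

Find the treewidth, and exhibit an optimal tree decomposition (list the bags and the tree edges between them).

Treewidth 2.
One such decomposition:
Bags: B1 = {a, b, d}  B2 = {a, d, e}  B3 = {a, c, d}
Tree: B1–B2, B2–B3

Every bag has size at most 3, so the width is 3 − 1 = 2 and tw(G) ≤ 2. Since b–d–e–a–b is a cycle in G, G is not acyclic. Forests are exactly the graphs of treewidth ≤ 1, so tw(G) ≥ 2. Combining the bounds, tw(G) = 2.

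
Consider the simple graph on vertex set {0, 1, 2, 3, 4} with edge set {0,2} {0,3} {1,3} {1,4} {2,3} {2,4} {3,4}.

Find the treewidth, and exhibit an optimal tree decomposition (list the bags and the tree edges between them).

Treewidth 2.
Bags: B1 = {2, 3, 4}  B2 = {1, 3, 4}  B3 = {0, 2, 3}
Tree: B1–B2, B1–B3

Every bag has size at most 3, so the width is 3 − 1 = 2 and tw(G) ≤ 2. For the lower bound, the 3 vertices {1, 3, 4} are pairwise adjacent, and any tree decomposition puts a clique entirely inside one bag — forcing width ≥ 2. Combining the bounds, tw(G) = 2.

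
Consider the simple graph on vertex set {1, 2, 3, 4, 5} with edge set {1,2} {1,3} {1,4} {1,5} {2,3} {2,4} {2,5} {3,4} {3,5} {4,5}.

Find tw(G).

A width-4 tree decomposition is:
Bags: B1 = {1, 2, 3, 4, 5}
Tree: (single bag)
A single bag containing all 5 vertices is trivially a valid decomposition of width 4. For the lower bound, the 5 vertices {1, 2, 3, 4, 5} are pairwise adjacent, and any tree decomposition puts a clique entirely inside one bag — forcing width ≥ 4. Combining the bounds, tw(G) = 4.

4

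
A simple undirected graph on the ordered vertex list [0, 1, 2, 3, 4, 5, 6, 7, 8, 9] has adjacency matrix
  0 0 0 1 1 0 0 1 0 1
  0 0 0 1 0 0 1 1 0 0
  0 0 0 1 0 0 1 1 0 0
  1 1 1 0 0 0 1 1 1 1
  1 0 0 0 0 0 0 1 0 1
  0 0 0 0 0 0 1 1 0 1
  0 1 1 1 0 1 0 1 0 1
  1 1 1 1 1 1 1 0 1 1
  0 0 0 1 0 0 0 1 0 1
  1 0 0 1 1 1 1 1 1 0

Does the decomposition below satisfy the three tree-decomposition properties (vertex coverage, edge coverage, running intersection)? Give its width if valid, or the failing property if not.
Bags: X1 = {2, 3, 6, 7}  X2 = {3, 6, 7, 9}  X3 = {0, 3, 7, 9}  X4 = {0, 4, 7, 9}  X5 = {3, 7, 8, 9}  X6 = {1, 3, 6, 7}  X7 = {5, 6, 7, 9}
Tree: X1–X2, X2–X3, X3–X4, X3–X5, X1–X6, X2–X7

Yes; width 3.

Every vertex of G appears in some bag (union = {0, 1, 2, 3, 4, 5, 6, 7, 8, 9}); every edge is covered by a bag; and for each vertex v the set of bags containing v is connected in the bag tree. The decomposition is therefore valid. The largest bag has 4 vertices, so the width is 3.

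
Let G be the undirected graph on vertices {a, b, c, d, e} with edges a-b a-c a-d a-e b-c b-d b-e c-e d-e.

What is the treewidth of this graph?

3

A width-3 tree decomposition is:
Bags: B1 = {a, b, c, e}  B2 = {a, b, d, e}
Tree: B1–B2
The largest bag has 4 vertices, giving width 3; this decomposition certifies tw(G) ≤ 3. For the lower bound, the 4 vertices {a, b, d, e} are pairwise adjacent, and any tree decomposition puts a clique entirely inside one bag — forcing width ≥ 3. Therefore the treewidth is 3.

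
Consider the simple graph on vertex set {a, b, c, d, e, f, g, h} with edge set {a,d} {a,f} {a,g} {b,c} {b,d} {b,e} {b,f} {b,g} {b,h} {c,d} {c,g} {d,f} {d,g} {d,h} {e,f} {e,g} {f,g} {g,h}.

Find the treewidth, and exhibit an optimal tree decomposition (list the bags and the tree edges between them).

Treewidth 3.
Bags: B1 = {b, c, d, g}  B2 = {b, d, f, g}  B3 = {b, e, f, g}  B4 = {a, d, f, g}  B5 = {b, d, g, h}
Tree: B1–B2, B2–B3, B2–B4, B1–B5

Each bag holds 4 vertices, so the decomposition has width 3, which upper-bounds the treewidth. For the lower bound, the 4 vertices {a, d, f, g} are pairwise adjacent, and any tree decomposition puts a clique entirely inside one bag — forcing width ≥ 3. Therefore the treewidth is 3.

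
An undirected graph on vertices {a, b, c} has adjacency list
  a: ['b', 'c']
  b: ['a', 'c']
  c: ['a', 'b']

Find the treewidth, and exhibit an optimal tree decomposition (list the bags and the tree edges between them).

With just one bag of size 3, the width is 3 − 1 = 2, so tw(G) ≤ 2. Conversely, {a, b, c} is a clique of size 3, and the vertices of any clique must share a bag in every tree decomposition; so some bag has ≥ 3 vertices and tw(G) ≥ 2. Combining the bounds, tw(G) = 2.

Treewidth 2.
Bags: B1 = {a, b, c}
Tree: (single bag)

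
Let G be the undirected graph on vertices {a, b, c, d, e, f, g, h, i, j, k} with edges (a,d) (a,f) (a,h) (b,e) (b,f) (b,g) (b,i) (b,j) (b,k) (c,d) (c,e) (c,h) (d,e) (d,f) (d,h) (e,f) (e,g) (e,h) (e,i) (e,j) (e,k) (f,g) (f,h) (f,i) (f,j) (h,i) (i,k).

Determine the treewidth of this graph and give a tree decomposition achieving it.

The largest bag has 4 vertices, giving width 3; this decomposition certifies tw(G) ≤ 3. For the lower bound, the 4 vertices {c, d, e, h} are pairwise adjacent, and any tree decomposition puts a clique entirely inside one bag — forcing width ≥ 3. The upper and lower bounds meet at 3, so that is the treewidth.

Treewidth 3.
One such decomposition:
Bags: B1 = {b, e, f, i}  B2 = {e, f, h, i}  B3 = {b, e, f, g}  B4 = {d, e, f, h}  B5 = {c, d, e, h}  B6 = {b, e, i, k}  B7 = {a, d, f, h}  B8 = {b, e, f, j}
Tree: B1–B2, B1–B3, B2–B4, B4–B5, B1–B6, B4–B7, B3–B8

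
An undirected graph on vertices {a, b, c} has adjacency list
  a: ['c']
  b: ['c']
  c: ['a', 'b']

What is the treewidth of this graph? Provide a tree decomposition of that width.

Each bag holds 2 vertices, so the decomposition has width 1, which upper-bounds the treewidth. G has an edge, so its treewidth is at least 1. The upper and lower bounds meet at 1, so that is the treewidth.

Treewidth 1.
One such decomposition:
Bags: B1 = {b, c}  B2 = {a, c}
Tree: B1–B2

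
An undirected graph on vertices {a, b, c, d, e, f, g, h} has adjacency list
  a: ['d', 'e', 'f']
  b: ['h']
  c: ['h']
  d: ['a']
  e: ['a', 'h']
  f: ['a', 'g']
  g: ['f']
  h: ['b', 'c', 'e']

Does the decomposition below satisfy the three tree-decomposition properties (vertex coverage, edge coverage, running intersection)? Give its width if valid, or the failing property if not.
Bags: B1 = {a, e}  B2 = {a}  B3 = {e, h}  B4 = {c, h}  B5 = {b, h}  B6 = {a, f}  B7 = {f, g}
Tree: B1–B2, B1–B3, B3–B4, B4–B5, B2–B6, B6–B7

No — vertex d appears in no bag.

A tree decomposition must satisfy three properties: every vertex lies in some bag; for every edge, both endpoints lie together in some bag; and for every vertex, the bags containing it form a connected subtree. Here vertex d appears in no bag, so the decomposition is invalid.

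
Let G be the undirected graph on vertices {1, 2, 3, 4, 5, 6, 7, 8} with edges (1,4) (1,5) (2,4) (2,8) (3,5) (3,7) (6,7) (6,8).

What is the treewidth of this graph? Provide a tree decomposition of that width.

Treewidth 2.
One such decomposition:
Bags: B1 = {2, 6, 8}  B2 = {2, 4, 6}  B3 = {1, 4, 6}  B4 = {1, 5, 6}  B5 = {3, 5, 6}  B6 = {3, 6, 7}
Tree: B1–B2, B2–B3, B3–B4, B4–B5, B5–B6

The largest bag has 3 vertices, giving width 2; this decomposition certifies tw(G) ≤ 2. The edges 6–8–2–4–1–5–3–7–6 form a cycle, so G is not a tree and its treewidth is at least 2. Combining the bounds, tw(G) = 2.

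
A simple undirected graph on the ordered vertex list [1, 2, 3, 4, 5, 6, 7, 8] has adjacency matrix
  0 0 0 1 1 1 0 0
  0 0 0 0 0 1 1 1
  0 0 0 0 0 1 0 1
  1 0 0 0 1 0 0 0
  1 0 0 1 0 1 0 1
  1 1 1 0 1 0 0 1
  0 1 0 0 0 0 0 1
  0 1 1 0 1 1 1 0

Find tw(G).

A width-2 tree decomposition is:
Bags: B1 = {2, 6, 8}  B2 = {5, 6, 8}  B3 = {3, 6, 8}  B4 = {1, 5, 6}  B5 = {1, 4, 5}  B6 = {2, 7, 8}
Tree: B1–B2, B2–B3, B2–B4, B4–B5, B1–B6
The largest bag has 3 vertices, giving width 2; this decomposition certifies tw(G) ≤ 2. On the other hand G contains the 3-clique {1, 4, 5}. A clique must lie in a single bag of any decomposition, so no decomposition can have width below 2. The upper and lower bounds meet at 2, so that is the treewidth.

2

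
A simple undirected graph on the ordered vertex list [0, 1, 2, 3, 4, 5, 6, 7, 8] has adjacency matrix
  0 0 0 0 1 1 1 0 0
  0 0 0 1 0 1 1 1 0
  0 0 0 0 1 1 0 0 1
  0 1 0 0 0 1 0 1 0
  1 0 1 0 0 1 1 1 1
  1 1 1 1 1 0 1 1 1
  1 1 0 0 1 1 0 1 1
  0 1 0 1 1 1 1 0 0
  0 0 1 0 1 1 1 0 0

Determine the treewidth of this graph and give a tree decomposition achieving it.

Treewidth 3.
Bags: B1 = {4, 5, 6, 8}  B2 = {4, 5, 6, 7}  B3 = {0, 4, 5, 6}  B4 = {2, 4, 5, 8}  B5 = {1, 5, 6, 7}  B6 = {1, 3, 5, 7}
Tree: B1–B2, B2–B3, B1–B4, B2–B5, B5–B6

The largest bag has 4 vertices, giving width 3; this decomposition certifies tw(G) ≤ 3. For the lower bound, the 4 vertices {1, 3, 5, 7} are pairwise adjacent, and any tree decomposition puts a clique entirely inside one bag — forcing width ≥ 3. Hence tw(G) = 3 exactly.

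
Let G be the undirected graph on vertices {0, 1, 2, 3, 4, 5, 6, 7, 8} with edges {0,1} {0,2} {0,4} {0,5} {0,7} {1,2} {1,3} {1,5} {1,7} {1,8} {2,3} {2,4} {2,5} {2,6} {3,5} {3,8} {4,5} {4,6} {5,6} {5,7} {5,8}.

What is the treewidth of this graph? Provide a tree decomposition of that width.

Treewidth 3.
Bags: B1 = {0, 2, 4, 5}  B2 = {0, 1, 2, 5}  B3 = {0, 1, 5, 7}  B4 = {1, 2, 3, 5}  B5 = {2, 4, 5, 6}  B6 = {1, 3, 5, 8}
Tree: B1–B2, B2–B3, B2–B4, B1–B5, B4–B6

Every bag has size at most 4, so the width is 4 − 1 = 3 and tw(G) ≤ 3. Conversely, {0, 1, 2, 5} is a clique of size 4, and the vertices of any clique must share a bag in every tree decomposition; so some bag has ≥ 4 vertices and tw(G) ≥ 3. Combining the bounds, tw(G) = 3.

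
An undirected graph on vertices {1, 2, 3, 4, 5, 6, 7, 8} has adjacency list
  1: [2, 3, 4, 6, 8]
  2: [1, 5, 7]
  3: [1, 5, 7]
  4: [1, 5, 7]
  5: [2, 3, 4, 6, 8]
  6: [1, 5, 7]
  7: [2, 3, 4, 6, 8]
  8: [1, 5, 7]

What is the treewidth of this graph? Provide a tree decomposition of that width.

Treewidth 3.
One optimal decomposition is:
Bags: B1 = {1, 3, 5, 7}  B2 = {1, 5, 7, 8}  B3 = {1, 4, 5, 7}  B4 = {1, 2, 5, 7}  B5 = {1, 5, 6, 7}
Tree: B1–B2, B2–B3, B3–B4, B4–B5

The largest bag has 4 vertices, giving width 3; this decomposition certifies tw(G) ≤ 3. For the lower bound: the 4 vertex sets {1,3}, {7,8}, {5}, {4} are disjoint, each induces a connected subgraph, and every pair is joined by at least one edge of G. Contracting each set to a single vertex therefore yields K_{4} as a minor, and since treewidth is minor-monotone, tw(G) ≥ tw(K_{4}) = 3. Hence tw(G) = 3 exactly.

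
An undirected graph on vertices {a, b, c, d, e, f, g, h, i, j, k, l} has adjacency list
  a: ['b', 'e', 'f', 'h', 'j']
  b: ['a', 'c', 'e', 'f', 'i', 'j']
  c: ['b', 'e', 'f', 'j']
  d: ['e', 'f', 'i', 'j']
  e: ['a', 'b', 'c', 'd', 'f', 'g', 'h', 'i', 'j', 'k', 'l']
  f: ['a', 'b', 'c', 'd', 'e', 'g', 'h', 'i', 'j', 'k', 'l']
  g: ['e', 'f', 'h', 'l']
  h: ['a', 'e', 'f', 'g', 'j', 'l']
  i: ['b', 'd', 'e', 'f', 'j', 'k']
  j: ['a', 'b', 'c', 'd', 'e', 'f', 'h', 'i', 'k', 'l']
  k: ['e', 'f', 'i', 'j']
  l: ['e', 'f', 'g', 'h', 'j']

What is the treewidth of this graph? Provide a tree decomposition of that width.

The largest bag has 5 vertices, giving width 4; this decomposition certifies tw(G) ≤ 4. Conversely, {e, f, g, h, l} is a clique of size 5, and the vertices of any clique must share a bag in every tree decomposition; so some bag has ≥ 5 vertices and tw(G) ≥ 4. Therefore the treewidth is 4.

Treewidth 4.
Bags: B1 = {a, b, e, f, j}  B2 = {a, e, f, h, j}  B3 = {b, e, f, i, j}  B4 = {e, f, h, j, l}  B5 = {e, f, i, j, k}  B6 = {d, e, f, i, j}  B7 = {b, c, e, f, j}  B8 = {e, f, g, h, l}
Tree: B1–B2, B1–B3, B2–B4, B3–B5, B5–B6, B1–B7, B4–B8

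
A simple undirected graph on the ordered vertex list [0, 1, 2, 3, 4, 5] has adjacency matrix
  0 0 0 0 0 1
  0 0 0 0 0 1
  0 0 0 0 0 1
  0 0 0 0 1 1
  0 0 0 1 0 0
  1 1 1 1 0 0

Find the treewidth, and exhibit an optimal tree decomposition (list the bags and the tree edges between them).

Each bag holds 2 vertices, so the decomposition has width 1, which upper-bounds the treewidth. Since G has at least one edge (e.g. 5–0), it is not an edgeless graph, so tw(G) ≥ 1. The upper and lower bounds meet at 1, so that is the treewidth.

Treewidth 1.
One optimal decomposition is:
Bags: B1 = {0, 5}  B2 = {3, 5}  B3 = {2, 5}  B4 = {1, 5}  B5 = {3, 4}
Tree: B1–B2, B2–B3, B2–B4, B2–B5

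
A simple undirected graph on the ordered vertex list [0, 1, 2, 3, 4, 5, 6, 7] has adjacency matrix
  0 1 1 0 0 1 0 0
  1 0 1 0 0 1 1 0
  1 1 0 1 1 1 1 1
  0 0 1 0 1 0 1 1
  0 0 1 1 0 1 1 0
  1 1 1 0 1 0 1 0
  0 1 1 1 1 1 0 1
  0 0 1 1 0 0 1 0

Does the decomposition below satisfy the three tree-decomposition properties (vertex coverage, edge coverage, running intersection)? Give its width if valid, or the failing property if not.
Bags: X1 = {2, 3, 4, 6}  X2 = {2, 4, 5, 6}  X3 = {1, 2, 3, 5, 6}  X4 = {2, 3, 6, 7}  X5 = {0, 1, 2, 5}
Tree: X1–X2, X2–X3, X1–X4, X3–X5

No — bags containing vertex 3 are not connected in the tree.

A tree decomposition must satisfy three properties: every vertex lies in some bag; for every edge, both endpoints lie together in some bag; and for every vertex, the bags containing it form a connected subtree. Here bags containing vertex 3 are not connected in the tree, so the decomposition is invalid.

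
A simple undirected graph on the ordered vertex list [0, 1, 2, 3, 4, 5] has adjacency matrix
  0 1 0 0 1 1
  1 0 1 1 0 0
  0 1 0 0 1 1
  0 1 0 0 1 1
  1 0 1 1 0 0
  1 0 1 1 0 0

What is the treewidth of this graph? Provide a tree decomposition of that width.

Each bag holds 4 vertices, so the decomposition has width 3, which upper-bounds the treewidth. For the lower bound: the 4 vertex sets {2,4}, {0,5}, {3}, {1} are disjoint, each induces a connected subgraph, and every pair is joined by at least one edge of G. Contracting each set to a single vertex therefore yields K_{4} as a minor, and since treewidth is minor-monotone, tw(G) ≥ tw(K_{4}) = 3. The upper and lower bounds meet at 3, so that is the treewidth.

Treewidth 3.
Bags: B1 = {0, 2, 3, 4}  B2 = {0, 2, 3, 5}  B3 = {0, 1, 2, 3}
Tree: B1–B2, B2–B3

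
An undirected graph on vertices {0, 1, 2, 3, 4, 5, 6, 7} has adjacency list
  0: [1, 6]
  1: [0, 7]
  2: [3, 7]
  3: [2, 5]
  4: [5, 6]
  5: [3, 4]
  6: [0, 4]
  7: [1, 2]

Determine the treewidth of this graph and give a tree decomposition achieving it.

Treewidth 2.
One optimal decomposition is:
Bags: B1 = {0, 1, 6}  B2 = {1, 6, 7}  B3 = {2, 6, 7}  B4 = {2, 3, 6}  B5 = {3, 5, 6}  B6 = {4, 5, 6}
Tree: B1–B2, B2–B3, B3–B4, B4–B5, B5–B6

Each bag holds 3 vertices, so the decomposition has width 2, which upper-bounds the treewidth. For the lower bound, G contains the cycle 6–0–1–7–2–3–5–4–6, so G is not a forest; only forests have treewidth ≤ 1, hence tw(G) ≥ 2. Hence tw(G) = 2 exactly.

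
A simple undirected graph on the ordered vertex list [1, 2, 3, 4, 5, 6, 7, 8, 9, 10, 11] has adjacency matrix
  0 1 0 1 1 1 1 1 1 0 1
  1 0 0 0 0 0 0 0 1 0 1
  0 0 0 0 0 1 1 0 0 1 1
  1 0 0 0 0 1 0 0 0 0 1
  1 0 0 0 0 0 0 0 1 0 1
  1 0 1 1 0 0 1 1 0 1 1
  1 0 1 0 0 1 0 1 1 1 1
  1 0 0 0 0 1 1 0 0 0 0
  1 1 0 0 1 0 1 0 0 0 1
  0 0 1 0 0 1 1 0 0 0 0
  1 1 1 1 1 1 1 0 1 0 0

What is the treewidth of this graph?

3

A width-3 tree decomposition is:
Bags: B1 = {3, 6, 7, 11}  B2 = {1, 6, 7, 11}  B3 = {3, 6, 7, 10}  B4 = {1, 7, 9, 11}  B5 = {1, 6, 7, 8}  B6 = {1, 5, 9, 11}  B7 = {1, 2, 9, 11}  B8 = {1, 4, 6, 11}
Tree: B1–B2, B1–B3, B2–B4, B2–B5, B4–B6, B6–B7, B2–B8
Every bag has size at most 4, so the width is 4 − 1 = 3 and tw(G) ≤ 3. On the other hand G contains the 4-clique {1, 6, 7, 8}. A clique must lie in a single bag of any decomposition, so no decomposition can have width below 3. The upper and lower bounds meet at 3, so that is the treewidth.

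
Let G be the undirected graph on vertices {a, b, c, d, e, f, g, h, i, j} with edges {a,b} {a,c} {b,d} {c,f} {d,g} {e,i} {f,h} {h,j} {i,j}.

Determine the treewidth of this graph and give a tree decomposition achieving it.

Treewidth 1.
One optimal decomposition is:
Bags: B1 = {d, g}  B2 = {b, d}  B3 = {a, b}  B4 = {a, c}  B5 = {c, f}  B6 = {f, h}  B7 = {h, j}  B8 = {i, j}  B9 = {e, i}
Tree: B1–B2, B2–B3, B3–B4, B4–B5, B5–B6, B6–B7, B7–B8, B8–B9

Each bag holds 2 vertices, so the decomposition has width 1, which upper-bounds the treewidth. Any graph with an edge has treewidth ≥ 1, and G has the edge g–d. Combining the bounds, tw(G) = 1.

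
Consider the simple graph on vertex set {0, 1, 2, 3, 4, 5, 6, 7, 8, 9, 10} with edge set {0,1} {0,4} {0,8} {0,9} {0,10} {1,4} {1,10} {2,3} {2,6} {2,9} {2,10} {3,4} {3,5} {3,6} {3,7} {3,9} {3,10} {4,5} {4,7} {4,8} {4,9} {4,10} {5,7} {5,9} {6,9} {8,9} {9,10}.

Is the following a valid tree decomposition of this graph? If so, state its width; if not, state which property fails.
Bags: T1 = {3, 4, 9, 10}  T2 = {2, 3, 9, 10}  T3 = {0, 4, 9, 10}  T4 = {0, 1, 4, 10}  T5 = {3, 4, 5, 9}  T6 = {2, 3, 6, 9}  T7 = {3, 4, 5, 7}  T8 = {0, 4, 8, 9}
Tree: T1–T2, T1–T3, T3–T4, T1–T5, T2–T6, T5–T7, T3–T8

Yes; width 3.

Checking the three conditions: (i) the bags cover all of {0, 1, 2, 3, 4, 5, 6, 7, 8, 9, 10}; (ii) for each edge, some bag contains both endpoints; (iii) the bags containing any fixed vertex form a subtree. All hold, so the decomposition is valid with width 4 − 1 = 3.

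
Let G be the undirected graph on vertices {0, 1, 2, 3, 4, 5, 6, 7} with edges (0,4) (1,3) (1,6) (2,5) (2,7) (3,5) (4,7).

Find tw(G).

A width-1 tree decomposition is:
Bags: B1 = {1, 6}  B2 = {1, 3}  B3 = {3, 5}  B4 = {2, 5}  B5 = {2, 7}  B6 = {4, 7}  B7 = {0, 4}
Tree: B1–B2, B2–B3, B3–B4, B4–B5, B5–B6, B6–B7
Each bag holds 2 vertices, so the decomposition has width 1, which upper-bounds the treewidth. Any graph with an edge has treewidth ≥ 1, and G has the edge 6–1. The upper and lower bounds meet at 1, so that is the treewidth.

1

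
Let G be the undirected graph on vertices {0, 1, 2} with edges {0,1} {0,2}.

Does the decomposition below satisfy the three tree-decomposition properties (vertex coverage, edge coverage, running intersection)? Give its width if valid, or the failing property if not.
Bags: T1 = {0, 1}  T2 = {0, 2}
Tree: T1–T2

Yes; width 1.

Every vertex of G appears in some bag (union = {0, 1, 2}); every edge is covered by a bag; and for each vertex v the set of bags containing v is connected in the bag tree. The decomposition is therefore valid. The largest bag has 2 vertices, so the width is 1.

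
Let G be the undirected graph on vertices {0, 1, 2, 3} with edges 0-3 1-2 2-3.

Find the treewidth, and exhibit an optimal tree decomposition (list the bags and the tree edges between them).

The largest bag has 2 vertices, giving width 1; this decomposition certifies tw(G) ≤ 1. Since G has at least one edge (e.g. 3–2), it is not an edgeless graph, so tw(G) ≥ 1. Hence tw(G) = 1 exactly.

Treewidth 1.
Bags: B1 = {2, 3}  B2 = {1, 2}  B3 = {0, 3}
Tree: B1–B2, B1–B3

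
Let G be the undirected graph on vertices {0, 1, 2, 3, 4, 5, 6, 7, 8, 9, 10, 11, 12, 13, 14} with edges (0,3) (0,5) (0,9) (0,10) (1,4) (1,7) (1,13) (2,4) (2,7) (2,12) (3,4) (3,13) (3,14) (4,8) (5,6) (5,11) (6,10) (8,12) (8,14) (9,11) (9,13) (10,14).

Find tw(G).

3

A width-3 tree decomposition is:
Bags: B1 = {5, 6, 9, 11}  B2 = {0, 5, 6, 9}  B3 = {0, 6, 9, 10}  B4 = {0, 9, 10, 13}  B5 = {0, 3, 10, 13}  B6 = {3, 10, 13, 14}  B7 = {1, 3, 13, 14}  B8 = {1, 3, 4, 14}  B9 = {1, 4, 8, 14}  B10 = {1, 4, 7, 8}  B11 = {2, 4, 7, 8}  B12 = {2, 7, 8, 12}
Tree: B1–B2, B2–B3, B3–B4, B4–B5, B5–B6, B6–B7, B7–B8, B8–B9, B9–B10, B10–B11, B11–B12
The largest bag has 4 vertices, giving width 3; this decomposition certifies tw(G) ≤ 3. For the lower bound: the 4 vertex sets {5,6,11}, {9}, {0}, {3,10,13,14} are disjoint, each induces a connected subgraph, and every pair is joined by at least one edge of G. Contracting each set to a single vertex therefore yields K_{4} as a minor, and since treewidth is minor-monotone, tw(G) ≥ tw(K_{4}) = 3. Hence tw(G) = 3 exactly.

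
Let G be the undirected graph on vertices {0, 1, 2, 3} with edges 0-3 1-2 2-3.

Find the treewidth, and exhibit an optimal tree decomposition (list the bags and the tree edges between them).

The largest bag has 2 vertices, giving width 1; this decomposition certifies tw(G) ≤ 1. Since G has at least one edge (e.g. 0–3), it is not an edgeless graph, so tw(G) ≥ 1. Therefore the treewidth is 1.

Treewidth 1.
Bags: B1 = {0, 3}  B2 = {2, 3}  B3 = {1, 2}
Tree: B1–B2, B2–B3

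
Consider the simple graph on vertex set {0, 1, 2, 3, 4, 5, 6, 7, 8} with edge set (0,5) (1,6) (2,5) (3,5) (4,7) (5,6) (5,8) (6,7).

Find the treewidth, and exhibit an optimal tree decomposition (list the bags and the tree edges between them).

Treewidth 1.
One such decomposition:
Bags: B1 = {5, 8}  B2 = {0, 5}  B3 = {5, 6}  B4 = {6, 7}  B5 = {1, 6}  B6 = {2, 5}  B7 = {3, 5}  B8 = {4, 7}
Tree: B1–B2, B2–B3, B3–B4, B3–B5, B3–B6, B3–B7, B4–B8

Each bag holds 2 vertices, so the decomposition has width 1, which upper-bounds the treewidth. Any graph with an edge has treewidth ≥ 1, and G has the edge 8–5. Therefore the treewidth is 1.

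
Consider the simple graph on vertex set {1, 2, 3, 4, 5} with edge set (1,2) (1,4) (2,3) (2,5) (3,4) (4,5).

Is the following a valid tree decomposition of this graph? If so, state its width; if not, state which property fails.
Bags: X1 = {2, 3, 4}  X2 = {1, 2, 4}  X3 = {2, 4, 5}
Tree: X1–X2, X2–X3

Checking the three conditions: (i) the bags cover all of {1, 2, 3, 4, 5}; (ii) for each edge, some bag contains both endpoints; (iii) the bags containing any fixed vertex form a subtree. All hold, so the decomposition is valid with width 3 − 1 = 2.

Yes; width 2.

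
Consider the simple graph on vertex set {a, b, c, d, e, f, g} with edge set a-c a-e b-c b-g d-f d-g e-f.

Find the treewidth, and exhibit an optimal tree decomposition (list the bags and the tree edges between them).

Every bag has size at most 3, so the width is 3 − 1 = 2 and tw(G) ≤ 2. The edges e–f–d–g–b–c–a–e form a cycle, so G is not a tree and its treewidth is at least 2. Combining the bounds, tw(G) = 2.

Treewidth 2.
One optimal decomposition is:
Bags: B1 = {d, e, f}  B2 = {d, e, g}  B3 = {b, e, g}  B4 = {b, c, e}  B5 = {a, c, e}
Tree: B1–B2, B2–B3, B3–B4, B4–B5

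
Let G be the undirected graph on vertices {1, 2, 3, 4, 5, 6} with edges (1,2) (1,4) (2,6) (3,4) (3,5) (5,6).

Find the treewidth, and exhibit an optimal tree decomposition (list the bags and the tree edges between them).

Each bag holds 3 vertices, so the decomposition has width 2, which upper-bounds the treewidth. For the lower bound, G contains the cycle 3–5–6–2–1–4–3, so G is not a forest; only forests have treewidth ≤ 1, hence tw(G) ≥ 2. Hence tw(G) = 2 exactly.

Treewidth 2.
Bags: B1 = {3, 5, 6}  B2 = {2, 3, 6}  B3 = {1, 2, 3}  B4 = {1, 3, 4}
Tree: B1–B2, B2–B3, B3–B4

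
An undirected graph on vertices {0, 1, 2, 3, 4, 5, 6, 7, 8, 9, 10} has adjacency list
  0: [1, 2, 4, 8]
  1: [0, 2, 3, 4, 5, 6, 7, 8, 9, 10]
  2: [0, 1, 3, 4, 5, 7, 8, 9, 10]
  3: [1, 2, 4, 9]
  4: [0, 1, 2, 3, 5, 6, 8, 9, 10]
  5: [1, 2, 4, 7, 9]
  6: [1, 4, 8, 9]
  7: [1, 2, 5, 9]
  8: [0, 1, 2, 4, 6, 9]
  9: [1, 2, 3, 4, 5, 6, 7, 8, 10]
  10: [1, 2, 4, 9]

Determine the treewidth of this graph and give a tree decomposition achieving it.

Every bag has size at most 5, so the width is 5 − 1 = 4 and tw(G) ≤ 4. On the other hand G contains the 5-clique {0, 1, 2, 4, 8}. A clique must lie in a single bag of any decomposition, so no decomposition can have width below 4. Combining the bounds, tw(G) = 4.

Treewidth 4.
One optimal decomposition is:
Bags: B1 = {1, 2, 4, 5, 9}  B2 = {1, 2, 4, 8, 9}  B3 = {1, 4, 6, 8, 9}  B4 = {1, 2, 4, 9, 10}  B5 = {0, 1, 2, 4, 8}  B6 = {1, 2, 3, 4, 9}  B7 = {1, 2, 5, 7, 9}
Tree: B1–B2, B2–B3, B1–B4, B2–B5, B4–B6, B1–B7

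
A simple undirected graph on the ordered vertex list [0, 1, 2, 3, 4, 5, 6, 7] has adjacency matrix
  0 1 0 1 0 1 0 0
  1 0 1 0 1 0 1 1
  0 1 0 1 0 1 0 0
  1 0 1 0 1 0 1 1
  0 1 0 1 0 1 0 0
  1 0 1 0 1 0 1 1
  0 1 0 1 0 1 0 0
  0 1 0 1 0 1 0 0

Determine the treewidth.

A width-3 tree decomposition is:
Bags: B1 = {1, 3, 5, 7}  B2 = {0, 1, 3, 5}  B3 = {1, 3, 5, 6}  B4 = {1, 3, 4, 5}  B5 = {1, 2, 3, 5}
Tree: B1–B2, B2–B3, B3–B4, B4–B5
The largest bag has 4 vertices, giving width 3; this decomposition certifies tw(G) ≤ 3. For the lower bound: the 4 vertex sets {5,7}, {0,3}, {1}, {6} are disjoint, each induces a connected subgraph, and every pair is joined by at least one edge of G. Contracting each set to a single vertex therefore yields K_{4} as a minor, and since treewidth is minor-monotone, tw(G) ≥ tw(K_{4}) = 3. Therefore the treewidth is 3.

3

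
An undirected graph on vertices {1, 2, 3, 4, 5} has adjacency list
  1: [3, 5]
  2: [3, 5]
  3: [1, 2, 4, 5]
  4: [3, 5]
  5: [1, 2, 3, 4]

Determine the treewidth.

2

A width-2 tree decomposition is:
Bags: B1 = {1, 3, 5}  B2 = {3, 4, 5}  B3 = {2, 3, 5}
Tree: B1–B2, B1–B3
Each bag holds 3 vertices, so the decomposition has width 2, which upper-bounds the treewidth. For the lower bound, the 3 vertices {1, 3, 5} are pairwise adjacent, and any tree decomposition puts a clique entirely inside one bag — forcing width ≥ 2. The upper and lower bounds meet at 2, so that is the treewidth.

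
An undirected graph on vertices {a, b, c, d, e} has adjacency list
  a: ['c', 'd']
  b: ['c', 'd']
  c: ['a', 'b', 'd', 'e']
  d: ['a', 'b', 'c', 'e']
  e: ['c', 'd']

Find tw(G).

2

A width-2 tree decomposition is:
Bags: B1 = {b, c, d}  B2 = {c, d, e}  B3 = {a, c, d}
Tree: B1–B2, B2–B3
Every bag has size at most 3, so the width is 3 − 1 = 2 and tw(G) ≤ 2. Conversely, {c, d, e} is a clique of size 3, and the vertices of any clique must share a bag in every tree decomposition; so some bag has ≥ 3 vertices and tw(G) ≥ 2. Therefore the treewidth is 2.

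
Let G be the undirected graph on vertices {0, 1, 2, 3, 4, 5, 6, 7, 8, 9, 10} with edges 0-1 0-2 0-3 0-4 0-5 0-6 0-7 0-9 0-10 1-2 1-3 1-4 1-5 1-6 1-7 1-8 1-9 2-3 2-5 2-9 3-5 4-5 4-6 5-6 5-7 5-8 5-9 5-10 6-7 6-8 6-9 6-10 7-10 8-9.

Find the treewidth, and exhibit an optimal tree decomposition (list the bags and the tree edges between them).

Treewidth 4.
Bags: B1 = {0, 1, 5, 6, 9}  B2 = {1, 5, 6, 8, 9}  B3 = {0, 1, 5, 6, 7}  B4 = {0, 1, 2, 5, 9}  B5 = {0, 5, 6, 7, 10}  B6 = {0, 1, 4, 5, 6}  B7 = {0, 1, 2, 3, 5}
Tree: B1–B2, B1–B3, B1–B4, B3–B5, B1–B6, B4–B7

Every bag has size at most 5, so the width is 5 − 1 = 4 and tw(G) ≤ 4. For the lower bound, the 5 vertices {0, 1, 2, 5, 9} are pairwise adjacent, and any tree decomposition puts a clique entirely inside one bag — forcing width ≥ 4. Hence tw(G) = 4 exactly.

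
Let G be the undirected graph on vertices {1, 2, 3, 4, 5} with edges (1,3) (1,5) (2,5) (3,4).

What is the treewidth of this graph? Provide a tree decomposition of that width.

Each bag holds 2 vertices, so the decomposition has width 1, which upper-bounds the treewidth. G has an edge, so its treewidth is at least 1. Therefore the treewidth is 1.

Treewidth 1.
One such decomposition:
Bags: B1 = {2, 5}  B2 = {1, 5}  B3 = {1, 3}  B4 = {3, 4}
Tree: B1–B2, B2–B3, B3–B4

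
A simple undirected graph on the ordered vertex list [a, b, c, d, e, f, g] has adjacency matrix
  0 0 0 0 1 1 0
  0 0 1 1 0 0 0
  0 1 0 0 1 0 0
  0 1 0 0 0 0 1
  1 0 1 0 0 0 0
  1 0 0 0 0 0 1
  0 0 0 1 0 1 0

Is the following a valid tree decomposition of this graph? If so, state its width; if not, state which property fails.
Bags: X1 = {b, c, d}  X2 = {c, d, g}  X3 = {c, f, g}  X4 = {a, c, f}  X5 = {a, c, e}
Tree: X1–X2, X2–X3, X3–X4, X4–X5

Yes; width 2.

Checking the three conditions: (i) the bags cover all of {a, b, c, d, e, f, g}; (ii) for each edge, some bag contains both endpoints; (iii) the bags containing any fixed vertex form a subtree. All hold, so the decomposition is valid with width 3 − 1 = 2.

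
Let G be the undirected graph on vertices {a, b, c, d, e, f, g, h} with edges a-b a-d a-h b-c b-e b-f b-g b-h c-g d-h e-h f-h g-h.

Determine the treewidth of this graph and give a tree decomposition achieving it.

Treewidth 2.
One optimal decomposition is:
Bags: B1 = {b, g, h}  B2 = {b, f, h}  B3 = {b, c, g}  B4 = {b, e, h}  B5 = {a, b, h}  B6 = {a, d, h}
Tree: B1–B2, B1–B3, B1–B4, B2–B5, B5–B6

Each bag holds 3 vertices, so the decomposition has width 2, which upper-bounds the treewidth. For the lower bound, the 3 vertices {a, d, h} are pairwise adjacent, and any tree decomposition puts a clique entirely inside one bag — forcing width ≥ 2. Therefore the treewidth is 2.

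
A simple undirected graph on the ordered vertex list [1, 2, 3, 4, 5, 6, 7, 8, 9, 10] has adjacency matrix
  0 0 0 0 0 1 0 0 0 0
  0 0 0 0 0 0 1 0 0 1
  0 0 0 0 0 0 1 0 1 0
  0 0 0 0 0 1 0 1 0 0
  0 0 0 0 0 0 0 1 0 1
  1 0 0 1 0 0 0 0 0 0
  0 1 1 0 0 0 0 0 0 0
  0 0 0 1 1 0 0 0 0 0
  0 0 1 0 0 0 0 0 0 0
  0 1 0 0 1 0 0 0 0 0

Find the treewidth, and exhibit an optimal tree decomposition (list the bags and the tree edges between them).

Treewidth 1.
Bags: B1 = {3, 9}  B2 = {3, 7}  B3 = {2, 7}  B4 = {2, 10}  B5 = {5, 10}  B6 = {5, 8}  B7 = {4, 8}  B8 = {4, 6}  B9 = {1, 6}
Tree: B1–B2, B2–B3, B3–B4, B4–B5, B5–B6, B6–B7, B7–B8, B8–B9

Every bag has size at most 2, so the width is 2 − 1 = 1 and tw(G) ≤ 1. Any graph with an edge has treewidth ≥ 1, and G has the edge 9–3. Combining the bounds, tw(G) = 1.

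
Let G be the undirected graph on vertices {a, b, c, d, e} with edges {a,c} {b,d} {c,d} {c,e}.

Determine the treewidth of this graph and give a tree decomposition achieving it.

Treewidth 1.
Bags: B1 = {c, e}  B2 = {c, d}  B3 = {a, c}  B4 = {b, d}
Tree: B1–B2, B2–B3, B2–B4

Every bag has size at most 2, so the width is 2 − 1 = 1 and tw(G) ≤ 1. G has an edge, so its treewidth is at least 1. The upper and lower bounds meet at 1, so that is the treewidth.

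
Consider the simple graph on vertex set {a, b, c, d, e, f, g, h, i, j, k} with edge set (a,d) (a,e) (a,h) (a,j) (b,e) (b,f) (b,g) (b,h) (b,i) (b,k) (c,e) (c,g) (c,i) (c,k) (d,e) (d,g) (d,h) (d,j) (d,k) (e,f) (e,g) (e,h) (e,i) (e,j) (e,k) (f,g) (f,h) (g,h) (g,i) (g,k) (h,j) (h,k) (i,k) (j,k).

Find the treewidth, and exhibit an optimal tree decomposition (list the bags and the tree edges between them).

The largest bag has 5 vertices, giving width 4; this decomposition certifies tw(G) ≤ 4. For the lower bound, the 5 vertices {b, e, f, g, h} are pairwise adjacent, and any tree decomposition puts a clique entirely inside one bag — forcing width ≥ 4. The upper and lower bounds meet at 4, so that is the treewidth.

Treewidth 4.
Bags: B1 = {d, e, g, h, k}  B2 = {d, e, h, j, k}  B3 = {b, e, g, h, k}  B4 = {a, d, e, h, j}  B5 = {b, e, g, i, k}  B6 = {c, e, g, i, k}  B7 = {b, e, f, g, h}
Tree: B1–B2, B1–B3, B2–B4, B3–B5, B5–B6, B3–B7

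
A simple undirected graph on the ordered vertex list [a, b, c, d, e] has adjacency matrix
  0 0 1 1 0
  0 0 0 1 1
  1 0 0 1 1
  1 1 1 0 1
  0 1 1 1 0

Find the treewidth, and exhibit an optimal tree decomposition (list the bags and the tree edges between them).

Every bag has size at most 3, so the width is 3 − 1 = 2 and tw(G) ≤ 2. For the lower bound, the 3 vertices {c, d, e} are pairwise adjacent, and any tree decomposition puts a clique entirely inside one bag — forcing width ≥ 2. Hence tw(G) = 2 exactly.

Treewidth 2.
One optimal decomposition is:
Bags: B1 = {c, d, e}  B2 = {b, d, e}  B3 = {a, c, d}
Tree: B1–B2, B1–B3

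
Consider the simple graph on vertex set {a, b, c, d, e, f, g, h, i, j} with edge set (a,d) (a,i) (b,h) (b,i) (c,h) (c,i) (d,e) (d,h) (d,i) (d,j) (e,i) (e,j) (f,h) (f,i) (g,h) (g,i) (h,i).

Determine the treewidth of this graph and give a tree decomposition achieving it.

Treewidth 2.
One such decomposition:
Bags: B1 = {d, h, i}  B2 = {f, h, i}  B3 = {d, e, i}  B4 = {c, h, i}  B5 = {b, h, i}  B6 = {a, d, i}  B7 = {g, h, i}  B8 = {d, e, j}
Tree: B1–B2, B1–B3, B2–B4, B4–B5, B3–B6, B5–B7, B3–B8

The largest bag has 3 vertices, giving width 2; this decomposition certifies tw(G) ≤ 2. On the other hand G contains the 3-clique {d, e, j}. A clique must lie in a single bag of any decomposition, so no decomposition can have width below 2. The upper and lower bounds meet at 2, so that is the treewidth.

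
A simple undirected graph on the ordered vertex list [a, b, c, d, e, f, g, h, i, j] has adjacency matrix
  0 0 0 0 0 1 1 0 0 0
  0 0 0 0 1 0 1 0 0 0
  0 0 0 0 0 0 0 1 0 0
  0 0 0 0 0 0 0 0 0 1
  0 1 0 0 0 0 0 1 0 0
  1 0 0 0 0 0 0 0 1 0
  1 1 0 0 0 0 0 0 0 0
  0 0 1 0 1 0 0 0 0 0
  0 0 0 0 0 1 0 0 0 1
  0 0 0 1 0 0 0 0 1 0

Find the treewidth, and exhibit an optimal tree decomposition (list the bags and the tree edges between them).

Each bag holds 2 vertices, so the decomposition has width 1, which upper-bounds the treewidth. G has an edge, so its treewidth is at least 1. Combining the bounds, tw(G) = 1.

Treewidth 1.
One optimal decomposition is:
Bags: B1 = {c, h}  B2 = {e, h}  B3 = {b, e}  B4 = {b, g}  B5 = {a, g}  B6 = {a, f}  B7 = {f, i}  B8 = {i, j}  B9 = {d, j}
Tree: B1–B2, B2–B3, B3–B4, B4–B5, B5–B6, B6–B7, B7–B8, B8–B9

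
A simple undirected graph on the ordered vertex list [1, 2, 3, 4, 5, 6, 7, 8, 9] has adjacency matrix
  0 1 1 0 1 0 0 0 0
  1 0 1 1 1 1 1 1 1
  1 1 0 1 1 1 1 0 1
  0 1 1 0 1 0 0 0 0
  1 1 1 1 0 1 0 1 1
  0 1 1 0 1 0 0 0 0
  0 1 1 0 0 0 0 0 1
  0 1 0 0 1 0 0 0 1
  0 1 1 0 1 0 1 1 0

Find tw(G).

3

A width-3 tree decomposition is:
Bags: B1 = {2, 3, 5, 9}  B2 = {2, 3, 4, 5}  B3 = {2, 5, 8, 9}  B4 = {2, 3, 5, 6}  B5 = {2, 3, 7, 9}  B6 = {1, 2, 3, 5}
Tree: B1–B2, B1–B3, B1–B4, B1–B5, B4–B6
Each bag holds 4 vertices, so the decomposition has width 3, which upper-bounds the treewidth. Conversely, {2, 5, 8, 9} is a clique of size 4, and the vertices of any clique must share a bag in every tree decomposition; so some bag has ≥ 4 vertices and tw(G) ≥ 3. Hence tw(G) = 3 exactly.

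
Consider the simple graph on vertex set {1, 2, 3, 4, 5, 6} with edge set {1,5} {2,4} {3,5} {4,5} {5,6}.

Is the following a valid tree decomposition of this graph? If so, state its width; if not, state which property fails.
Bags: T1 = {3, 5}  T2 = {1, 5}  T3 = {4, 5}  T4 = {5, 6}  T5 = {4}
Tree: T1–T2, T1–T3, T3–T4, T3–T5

A tree decomposition must satisfy three properties: every vertex lies in some bag; for every edge, both endpoints lie together in some bag; and for every vertex, the bags containing it form a connected subtree. Here vertex 2 appears in no bag, so the decomposition is invalid.

No — vertex 2 appears in no bag.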